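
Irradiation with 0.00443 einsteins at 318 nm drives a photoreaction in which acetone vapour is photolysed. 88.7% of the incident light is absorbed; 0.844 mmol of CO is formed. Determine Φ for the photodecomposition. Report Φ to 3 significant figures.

Product: 0.844 mmol = 8.44×10⁻⁴ mol.
Photons absorbed: 0.887 × 0.00443 = 0.003929 mol.
Φ = 8.44×10⁻⁴ mol / 0.003929 mol photons = 0.215.

Φ = 0.215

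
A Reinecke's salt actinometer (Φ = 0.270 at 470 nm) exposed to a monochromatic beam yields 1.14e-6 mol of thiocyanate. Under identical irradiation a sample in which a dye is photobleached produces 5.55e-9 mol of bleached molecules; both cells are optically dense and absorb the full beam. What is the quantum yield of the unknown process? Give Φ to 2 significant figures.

Φ = 0.0013

Photons absorbed by the actinometer: 1.14e-6 / 0.270 = 4.222e-6 mol.
Φ(unknown) = 5.55e-9 / 4.222e-6 = 0.0013.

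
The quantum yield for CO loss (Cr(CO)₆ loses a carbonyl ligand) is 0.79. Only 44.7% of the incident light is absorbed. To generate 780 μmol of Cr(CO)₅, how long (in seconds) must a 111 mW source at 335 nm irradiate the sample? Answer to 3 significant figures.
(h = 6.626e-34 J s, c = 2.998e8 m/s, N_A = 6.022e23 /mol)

Product: 780 μmol = 7.80e-4 mol.
Photons that must be absorbed: 7.80e-4 / 0.79 = 9.873e-4 mol.
Incident photons needed: 9.873e-4 / 0.447 = 0.002209 mol.
Photon energy: hc/λ = 5.930e-19 J; per mole, 3.571e5 J mol⁻¹.
Energy required: 0.002209 × 3.571e5 = 788.8 J.
Time: 788.8 J / 0.111 W = 7110 s.

t ≈ 7110 s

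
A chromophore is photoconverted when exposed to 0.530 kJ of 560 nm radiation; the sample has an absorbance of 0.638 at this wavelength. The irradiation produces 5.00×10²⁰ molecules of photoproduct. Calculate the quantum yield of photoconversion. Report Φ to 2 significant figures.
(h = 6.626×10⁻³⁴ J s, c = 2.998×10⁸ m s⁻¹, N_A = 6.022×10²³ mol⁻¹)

Product: 5.00×10²⁰ / 6.022×10²³ = 8.303×10⁻⁴ mol.
Photon energy at 560 nm: hc/λ = (6.626×10⁻³⁴)(2.998×10⁸)/(560×10⁻⁹) = 3.547×10⁻¹⁹ J.
Incident energy: 0.530 kJ = 530 J.
Photons incident: 530 / 3.547×10⁻¹⁹ = 1.494×10²¹, i.e. 1.494×10²¹/6.022×10²³ = 0.002481 mol.
Fraction absorbed: 1 − 10^(−0.638) = 0.7699.
Photons absorbed: 0.7699 × 0.002481 = 0.001910 mol.
Φ = 8.303×10⁻⁴ mol / 0.001910 mol photons = 0.43.

Φ = 0.43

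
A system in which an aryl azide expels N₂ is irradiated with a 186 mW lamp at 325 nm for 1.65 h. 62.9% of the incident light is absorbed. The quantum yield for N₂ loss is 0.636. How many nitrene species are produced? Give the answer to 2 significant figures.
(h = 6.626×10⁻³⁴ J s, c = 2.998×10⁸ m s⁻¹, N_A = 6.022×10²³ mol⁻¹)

Photon energy at 325 nm: hc/λ = (6.626×10⁻³⁴)(2.998×10⁸)/(325×10⁻⁹) = 6.112×10⁻¹⁹ J.
Energy delivered: (186 mW)(5940 s) = 1105 J.
Photons incident: 1105 / 6.112×10⁻¹⁹ = 1.808×10²¹, i.e. 1.808×10²¹/6.022×10²³ = 0.003002 mol.
Photons absorbed: 0.629 × 0.003002 = 0.001888 mol.
Product: Φ × n_abs = 0.636 × 0.001888 = 0.001201 mol.
As a count: 0.001201 × 6.022×10²³ = 7.2×10²⁰.

7.2×10²⁰ species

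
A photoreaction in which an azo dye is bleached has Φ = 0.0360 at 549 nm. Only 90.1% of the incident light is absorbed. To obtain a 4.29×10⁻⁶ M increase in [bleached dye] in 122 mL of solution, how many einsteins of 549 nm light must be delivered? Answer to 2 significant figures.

Product: (4.29×10⁻⁶ M)(0.122 L) = 5.234×10⁻⁷ mol.
Photons that must be absorbed: 5.234×10⁻⁷ / 0.0360 = 1.454×10⁻⁵ mol.
Incident photons needed: 1.454×10⁻⁵ / 0.901 = 1.614×10⁻⁵ mol.

1.6×10⁻⁵ einstein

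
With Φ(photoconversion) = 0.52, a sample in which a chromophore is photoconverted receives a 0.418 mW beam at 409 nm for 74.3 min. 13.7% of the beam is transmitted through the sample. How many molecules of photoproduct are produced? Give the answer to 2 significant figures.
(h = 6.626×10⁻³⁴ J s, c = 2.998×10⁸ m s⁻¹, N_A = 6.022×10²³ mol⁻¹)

1.7×10¹⁸ molecules

Photon energy at 409 nm: hc/λ = (6.626×10⁻³⁴)(2.998×10⁸)/(409×10⁻⁹) = 4.857×10⁻¹⁹ J.
Energy delivered: (0.418 mW)(4458 s) = 1.863 J.
Photons incident: 1.863 / 4.857×10⁻¹⁹ = 3.836×10¹⁸, i.e. 3.836×10¹⁸/6.022×10²³ = 6.370×10⁻⁶ mol.
Fraction absorbed: 1 − 13.7/100 = 0.8630.
Photons absorbed: 0.8630 × 6.370×10⁻⁶ = 5.497×10⁻⁶ mol.
Product: Φ × n_abs = 0.52 × 5.497×10⁻⁶ = 2.858×10⁻⁶ mol.
As a count: 2.858×10⁻⁶ × 6.022×10²³ = 1.7×10¹⁸.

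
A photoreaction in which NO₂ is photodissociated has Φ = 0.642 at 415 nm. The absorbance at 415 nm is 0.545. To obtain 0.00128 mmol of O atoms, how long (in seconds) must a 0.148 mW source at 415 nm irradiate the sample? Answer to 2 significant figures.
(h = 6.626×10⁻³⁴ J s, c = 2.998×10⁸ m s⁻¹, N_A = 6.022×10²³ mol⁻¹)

t ≈ 5400 s

Product: 0.00128 mmol = 1.28×10⁻⁶ mol.
Photons that must be absorbed: 1.28×10⁻⁶ / 0.642 = 1.994×10⁻⁶ mol.
Fraction absorbed: 1 − 10^(−0.545) = 0.7149.
Incident photons needed: 1.994×10⁻⁶ / 0.7149 = 2.789×10⁻⁶ mol.
Photon energy: hc/λ = 4.787×10⁻¹⁹ J; per mole, 2.883×10⁵ J mol⁻¹.
Energy required: 2.789×10⁻⁶ × 2.883×10⁵ = 0.8041 J.
Time: 0.8041 J / 0.000148 W = 5400 s.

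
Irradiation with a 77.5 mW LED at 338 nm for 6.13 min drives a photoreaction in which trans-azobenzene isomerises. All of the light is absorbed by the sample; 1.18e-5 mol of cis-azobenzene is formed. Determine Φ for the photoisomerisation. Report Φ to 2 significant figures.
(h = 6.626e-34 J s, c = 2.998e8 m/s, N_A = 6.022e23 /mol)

Φ = 0.15

Photon energy at 338 nm: hc/λ = (6.626e-34)(2.998e8)/(338e-9) = 5.877e-19 J.
Energy delivered: (77.5 mW)(367.8 s) = 28.50 J.
Photons incident: 28.50 / 5.877e-19 = 4.849e19, i.e. 4.849e19/6.022e23 = 8.052e-5 mol.
Φ = 1.18e-5 mol / 8.052e-5 mol photons = 0.15.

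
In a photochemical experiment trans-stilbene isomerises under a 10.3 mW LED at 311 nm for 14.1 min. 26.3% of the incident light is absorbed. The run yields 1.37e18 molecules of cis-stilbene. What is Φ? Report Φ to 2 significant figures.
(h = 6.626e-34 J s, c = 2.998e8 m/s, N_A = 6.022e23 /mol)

Φ = 0.38

Product: 1.37e18 / 6.022e23 = 2.275e-6 mol.
Photon energy at 311 nm: hc/λ = (6.626e-34)(2.998e8)/(311e-9) = 6.387e-19 J.
Energy delivered: (10.3 mW)(846 s) = 8.714 J.
Photons incident: 8.714 / 6.387e-19 = 1.364e19, i.e. 1.364e19/6.022e23 = 2.265e-5 mol.
Photons absorbed: 0.263 × 2.265e-5 = 5.957e-6 mol.
Φ = 2.275e-6 mol / 5.957e-6 mol photons = 0.38.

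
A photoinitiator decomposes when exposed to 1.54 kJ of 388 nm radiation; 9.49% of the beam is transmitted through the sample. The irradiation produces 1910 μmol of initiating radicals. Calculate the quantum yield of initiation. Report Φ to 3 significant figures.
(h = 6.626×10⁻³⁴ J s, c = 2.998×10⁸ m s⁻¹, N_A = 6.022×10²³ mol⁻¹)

Product: 1910 μmol = 0.00191 mol.
Photon energy at 388 nm: hc/λ = (6.626×10⁻³⁴)(2.998×10⁸)/(388×10⁻⁹) = 5.120×10⁻¹⁹ J.
Incident energy: 1.54 kJ = 1540 J.
Photons incident: 1540 / 5.120×10⁻¹⁹ = 3.008×10²¹, i.e. 3.008×10²¹/6.022×10²³ = 0.004995 mol.
Fraction absorbed: 1 − 9.49/100 = 0.9051.
Photons absorbed: 0.9051 × 0.004995 = 0.004521 mol.
Φ = 0.00191 mol / 0.004521 mol photons = 0.422.

Φ = 0.422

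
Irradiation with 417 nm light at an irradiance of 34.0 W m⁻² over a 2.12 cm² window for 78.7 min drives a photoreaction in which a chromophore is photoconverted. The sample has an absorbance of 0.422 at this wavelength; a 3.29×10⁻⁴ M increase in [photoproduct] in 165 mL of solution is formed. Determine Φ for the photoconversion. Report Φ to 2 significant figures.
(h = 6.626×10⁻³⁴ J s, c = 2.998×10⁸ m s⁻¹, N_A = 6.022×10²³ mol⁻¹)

Product: (3.29×10⁻⁴ M)(0.165 L) = 5.429×10⁻⁵ mol.
Photon energy at 417 nm: hc/λ = (6.626×10⁻³⁴)(2.998×10⁸)/(417×10⁻⁹) = 4.764×10⁻¹⁹ J.
Energy delivered: (34.0 W m⁻²)(2.12×10⁻⁴ m²)(4722 s) = 34.04 J.
Photons incident: 34.04 / 4.764×10⁻¹⁹ = 7.145×10¹⁹, i.e. 7.145×10¹⁹/6.022×10²³ = 1.186×10⁻⁴ mol.
Fraction absorbed: 1 − 10^(−0.422) = 0.6216.
Photons absorbed: 0.6216 × 1.186×10⁻⁴ = 7.372×10⁻⁵ mol.
Φ = 5.429×10⁻⁵ mol / 7.372×10⁻⁵ mol photons = 0.74.

Φ = 0.74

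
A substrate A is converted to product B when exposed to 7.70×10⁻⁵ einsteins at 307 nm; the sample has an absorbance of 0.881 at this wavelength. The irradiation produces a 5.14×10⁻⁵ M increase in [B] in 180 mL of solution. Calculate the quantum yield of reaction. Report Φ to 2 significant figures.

Φ = 0.14

Product: (5.14×10⁻⁵ M)(0.18 L) = 9.252×10⁻⁶ mol.
Fraction absorbed: 1 − 10^(−0.881) = 0.8685.
Photons absorbed: 0.8685 × 7.70×10⁻⁵ = 6.687×10⁻⁵ mol.
Φ = 9.252×10⁻⁶ mol / 6.687×10⁻⁵ mol photons = 0.14.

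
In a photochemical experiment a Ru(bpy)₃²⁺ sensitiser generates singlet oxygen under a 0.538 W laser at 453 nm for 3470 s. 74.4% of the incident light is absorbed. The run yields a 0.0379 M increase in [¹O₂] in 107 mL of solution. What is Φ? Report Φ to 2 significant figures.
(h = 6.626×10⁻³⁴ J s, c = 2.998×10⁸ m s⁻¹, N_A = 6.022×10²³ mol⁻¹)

Product: (0.0379 M)(0.107 L) = 0.004055 mol.
Photon energy at 453 nm: hc/λ = (6.626×10⁻³⁴)(2.998×10⁸)/(453×10⁻⁹) = 4.385×10⁻¹⁹ J.
Energy delivered: (0.538 W)(3470 s) = 1867 J.
Photons incident: 1867 / 4.385×10⁻¹⁹ = 4.258×10²¹, i.e. 4.258×10²¹/6.022×10²³ = 0.007071 mol.
Photons absorbed: 0.744 × 0.007071 = 0.005261 mol.
Φ = 0.004055 mol / 0.005261 mol photons = 0.77.

Φ = 0.77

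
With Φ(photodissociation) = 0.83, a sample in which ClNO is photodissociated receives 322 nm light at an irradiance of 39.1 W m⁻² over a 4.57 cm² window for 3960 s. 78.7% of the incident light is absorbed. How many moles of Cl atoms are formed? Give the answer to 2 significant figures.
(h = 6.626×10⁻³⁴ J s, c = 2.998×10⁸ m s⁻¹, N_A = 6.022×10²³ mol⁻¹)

Photon energy at 322 nm: hc/λ = (6.626×10⁻³⁴)(2.998×10⁸)/(322×10⁻⁹) = 6.169×10⁻¹⁹ J.
Energy delivered: (39.1 W m⁻²)(4.57×10⁻⁴ m²)(3960 s) = 70.76 J.
Photons incident: 70.76 / 6.169×10⁻¹⁹ = 1.147×10²⁰, i.e. 1.147×10²⁰/6.022×10²³ = 1.905×10⁻⁴ mol.
Photons absorbed: 0.787 × 1.905×10⁻⁴ = 1.499×10⁻⁴ mol.
Product: Φ × n_abs = 0.83 × 1.499×10⁻⁴ = 1.244×10⁻⁴ mol.

1.2×10⁻⁴ mol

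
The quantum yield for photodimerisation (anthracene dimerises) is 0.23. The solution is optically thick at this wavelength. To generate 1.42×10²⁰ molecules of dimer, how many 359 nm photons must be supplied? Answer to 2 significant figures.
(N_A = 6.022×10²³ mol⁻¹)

6.2×10²⁰ photons

Product: 1.42×10²⁰ / 6.022×10²³ = 2.358×10⁻⁴ mol.
Photons that must be absorbed: 2.358×10⁻⁴ / 0.23 = 0.001025 mol.
Photon count: 0.001025 × 6.022×10²³ = 6.2×10²⁰.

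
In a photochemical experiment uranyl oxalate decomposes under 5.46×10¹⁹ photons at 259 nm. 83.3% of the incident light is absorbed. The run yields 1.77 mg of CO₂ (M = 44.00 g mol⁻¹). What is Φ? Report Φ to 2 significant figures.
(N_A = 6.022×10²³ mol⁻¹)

Product: 1.77 mg / 44.00 g mol⁻¹ = 4.023×10⁻⁵ mol.
Moles of photons: 5.46×10¹⁹ / 6.022×10²³ = 9.067×10⁻⁵ mol.
Photons absorbed: 0.833 × 9.067×10⁻⁵ = 7.553×10⁻⁵ mol.
Φ = 4.023×10⁻⁵ mol / 7.553×10⁻⁵ mol photons = 0.53.

Φ = 0.53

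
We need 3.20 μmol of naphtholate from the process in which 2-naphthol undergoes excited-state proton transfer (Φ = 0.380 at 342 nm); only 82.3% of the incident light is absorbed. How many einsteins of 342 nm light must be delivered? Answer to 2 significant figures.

Product: 3.20 μmol = 3.20e-6 mol.
Photons that must be absorbed: 3.20e-6 / 0.380 = 8.421e-6 mol.
Incident photons needed: 8.421e-6 / 0.823 = 1.023e-5 mol.

1.0e-5 einstein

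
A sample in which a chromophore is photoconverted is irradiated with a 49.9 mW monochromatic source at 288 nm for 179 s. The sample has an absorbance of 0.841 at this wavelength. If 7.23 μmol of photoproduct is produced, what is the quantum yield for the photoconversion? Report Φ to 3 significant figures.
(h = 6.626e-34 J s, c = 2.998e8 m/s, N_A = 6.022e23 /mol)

Φ = 0.393

Product: 7.23 μmol = 7.23e-6 mol.
Photon energy at 288 nm: hc/λ = (6.626e-34)(2.998e8)/(288e-9) = 6.897e-19 J.
Energy delivered: (49.9 mW)(179 s) = 8.932 J.
Photons incident: 8.932 / 6.897e-19 = 1.295e19, i.e. 1.295e19/6.022e23 = 2.150e-5 mol.
Fraction absorbed: 1 − 10^(−0.841) = 0.8558.
Photons absorbed: 0.8558 × 2.150e-5 = 1.840e-5 mol.
Φ = 7.23e-6 mol / 1.840e-5 mol photons = 0.393.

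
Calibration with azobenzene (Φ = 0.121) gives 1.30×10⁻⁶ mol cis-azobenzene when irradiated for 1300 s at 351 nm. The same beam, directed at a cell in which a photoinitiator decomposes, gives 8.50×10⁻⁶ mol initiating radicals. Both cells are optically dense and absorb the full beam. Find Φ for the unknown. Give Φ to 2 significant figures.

Photons absorbed by the actinometer: 1.30×10⁻⁶ / 0.121 = 1.074×10⁻⁵ mol.
Φ(unknown) = 8.50×10⁻⁶ / 1.074×10⁻⁵ = 0.79.

Φ = 0.79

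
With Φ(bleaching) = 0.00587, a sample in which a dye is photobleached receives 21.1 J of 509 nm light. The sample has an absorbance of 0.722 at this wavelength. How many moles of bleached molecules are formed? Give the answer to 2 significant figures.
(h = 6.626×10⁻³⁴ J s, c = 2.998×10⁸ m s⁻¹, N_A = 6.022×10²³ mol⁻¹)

Photon energy at 509 nm: hc/λ = (6.626×10⁻³⁴)(2.998×10⁸)/(509×10⁻⁹) = 3.903×10⁻¹⁹ J.
Photons incident: 21.1 / 3.903×10⁻¹⁹ = 5.406×10¹⁹, i.e. 5.406×10¹⁹/6.022×10²³ = 8.977×10⁻⁵ mol.
Fraction absorbed: 1 − 10^(−0.722) = 0.8103.
Photons absorbed: 0.8103 × 8.977×10⁻⁵ = 7.274×10⁻⁵ mol.
Product: Φ × n_abs = 0.00587 × 7.274×10⁻⁵ = 4.270×10⁻⁷ mol.

4.3×10⁻⁷ mol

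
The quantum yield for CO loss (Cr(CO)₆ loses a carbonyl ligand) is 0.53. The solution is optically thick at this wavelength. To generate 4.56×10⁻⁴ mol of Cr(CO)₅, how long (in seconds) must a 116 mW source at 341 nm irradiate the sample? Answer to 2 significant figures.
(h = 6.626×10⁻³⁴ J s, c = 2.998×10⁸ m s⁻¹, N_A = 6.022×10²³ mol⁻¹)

t ≈ 2600 s

Photons that must be absorbed: 4.56×10⁻⁴ / 0.53 = 8.604×10⁻⁴ mol.
Photon energy: hc/λ = 5.825×10⁻¹⁹ J; per mole, 3.508×10⁵ J mol⁻¹.
Energy required: 8.604×10⁻⁴ × 3.508×10⁵ = 301.8 J.
Time: 301.8 J / 0.116 W = 2600 s.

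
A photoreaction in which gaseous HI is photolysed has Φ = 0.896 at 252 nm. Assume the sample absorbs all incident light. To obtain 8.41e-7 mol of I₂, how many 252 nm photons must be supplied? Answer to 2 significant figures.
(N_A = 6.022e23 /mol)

Photons that must be absorbed: 8.41e-7 / 0.896 = 9.386e-7 mol.
Photon count: 9.386e-7 × 6.022e23 = 5.7e17.

5.7e17 photons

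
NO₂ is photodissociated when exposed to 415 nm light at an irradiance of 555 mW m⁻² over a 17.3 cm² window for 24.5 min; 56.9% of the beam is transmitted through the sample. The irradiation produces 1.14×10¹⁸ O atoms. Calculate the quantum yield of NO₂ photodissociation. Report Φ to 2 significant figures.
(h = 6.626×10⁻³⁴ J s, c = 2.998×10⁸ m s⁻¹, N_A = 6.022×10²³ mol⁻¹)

Product: 1.14×10¹⁸ / 6.022×10²³ = 1.893×10⁻⁶ mol.
Photon energy at 415 nm: hc/λ = (6.626×10⁻³⁴)(2.998×10⁸)/(415×10⁻⁹) = 4.787×10⁻¹⁹ J.
Energy delivered: (555 mW m⁻²)(17.3×10⁻⁴ m²)(1470 s) = 1.411 J.
Photons incident: 1.411 / 4.787×10⁻¹⁹ = 2.948×10¹⁸, i.e. 2.948×10¹⁸/6.022×10²³ = 4.895×10⁻⁶ mol.
Fraction absorbed: 1 − 56.9/100 = 0.4310.
Photons absorbed: 0.4310 × 4.895×10⁻⁶ = 2.110×10⁻⁶ mol.
Φ = 1.893×10⁻⁶ mol / 2.110×10⁻⁶ mol photons = 0.90.

Φ = 0.90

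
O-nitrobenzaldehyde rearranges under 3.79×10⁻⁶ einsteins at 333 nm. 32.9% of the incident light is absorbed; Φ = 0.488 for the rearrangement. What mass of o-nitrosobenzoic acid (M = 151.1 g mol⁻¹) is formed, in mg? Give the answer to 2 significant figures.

Photons absorbed: 0.329 × 3.79×10⁻⁶ = 1.247×10⁻⁶ mol.
Product: Φ × n_abs = 0.488 × 1.247×10⁻⁶ = 6.085×10⁻⁷ mol.
Mass: 6.085×10⁻⁷ × 151.1 = 9.194×10⁻⁵ g = 0.092 mg.

0.092 mg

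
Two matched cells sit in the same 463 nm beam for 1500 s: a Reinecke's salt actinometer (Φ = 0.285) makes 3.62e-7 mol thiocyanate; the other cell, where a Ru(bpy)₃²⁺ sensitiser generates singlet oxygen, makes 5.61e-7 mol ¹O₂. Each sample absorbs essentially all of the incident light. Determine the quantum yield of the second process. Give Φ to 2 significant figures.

Φ = 0.44

Photons absorbed by the actinometer: 3.62e-7 / 0.285 = 1.270e-6 mol.
Φ(unknown) = 5.61e-7 / 1.270e-6 = 0.44.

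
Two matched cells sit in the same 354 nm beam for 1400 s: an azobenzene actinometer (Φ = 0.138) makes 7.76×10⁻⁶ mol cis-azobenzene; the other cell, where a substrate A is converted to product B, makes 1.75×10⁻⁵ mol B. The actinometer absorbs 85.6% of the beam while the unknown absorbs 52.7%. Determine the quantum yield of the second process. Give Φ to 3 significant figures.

Photons absorbed by the actinometer: 7.76×10⁻⁶ / 0.138 = 5.623×10⁻⁵ mol.
Incident flux: 5.623×10⁻⁵ / 0.856 = 6.569×10⁻⁵ einstein.
Absorbed by unknown: 0.527 × 6.569×10⁻⁵ = 3.462×10⁻⁵ mol.
Φ(unknown) = 1.75×10⁻⁵ / 3.462×10⁻⁵ = 0.505.

Φ = 0.505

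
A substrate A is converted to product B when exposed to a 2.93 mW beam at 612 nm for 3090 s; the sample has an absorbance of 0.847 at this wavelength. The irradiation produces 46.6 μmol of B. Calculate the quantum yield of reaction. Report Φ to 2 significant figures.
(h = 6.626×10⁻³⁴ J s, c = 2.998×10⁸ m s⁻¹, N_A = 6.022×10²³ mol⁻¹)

Φ = 1.2

Product: 46.6 μmol = 4.66×10⁻⁵ mol.
Photon energy at 612 nm: hc/λ = (6.626×10⁻³⁴)(2.998×10⁸)/(612×10⁻⁹) = 3.246×10⁻¹⁹ J.
Energy delivered: (2.93 mW)(3090 s) = 9.054 J.
Photons incident: 9.054 / 3.246×10⁻¹⁹ = 2.789×10¹⁹, i.e. 2.789×10¹⁹/6.022×10²³ = 4.631×10⁻⁵ mol.
Fraction absorbed: 1 − 10^(−0.847) = 0.8578.
Photons absorbed: 0.8578 × 4.631×10⁻⁵ = 3.972×10⁻⁵ mol.
Φ = 4.66×10⁻⁵ mol / 3.972×10⁻⁵ mol photons = 1.2.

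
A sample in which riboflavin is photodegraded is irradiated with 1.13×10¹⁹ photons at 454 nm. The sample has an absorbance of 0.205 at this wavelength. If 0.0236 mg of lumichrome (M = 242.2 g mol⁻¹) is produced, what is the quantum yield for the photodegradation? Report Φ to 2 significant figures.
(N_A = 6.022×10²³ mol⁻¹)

Product: 0.0236 mg / 242.2 g mol⁻¹ = 9.744×10⁻⁸ mol.
Moles of photons: 1.13×10¹⁹ / 6.022×10²³ = 1.876×10⁻⁵ mol.
Fraction absorbed: 1 − 10^(−0.205) = 0.3763.
Photons absorbed: 0.3763 × 1.876×10⁻⁵ = 7.059×10⁻⁶ mol.
Φ = 9.744×10⁻⁸ mol / 7.059×10⁻⁶ mol photons = 0.014.

Φ = 0.014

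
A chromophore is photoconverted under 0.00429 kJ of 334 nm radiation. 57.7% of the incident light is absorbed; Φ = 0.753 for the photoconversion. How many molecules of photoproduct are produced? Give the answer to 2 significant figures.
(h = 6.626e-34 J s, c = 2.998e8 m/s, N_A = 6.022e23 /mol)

3.1e18 molecules

Photon energy at 334 nm: hc/λ = (6.626e-34)(2.998e8)/(334e-9) = 5.948e-19 J.
Incident energy: 0.00429 kJ = 4.29 J.
Photons incident: 4.29 / 5.948e-19 = 7.213e18, i.e. 7.213e18/6.022e23 = 1.198e-5 mol.
Photons absorbed: 0.577 × 1.198e-5 = 6.912e-6 mol.
Product: Φ × n_abs = 0.753 × 6.912e-6 = 5.205e-6 mol.
As a count: 5.205e-6 × 6.022e23 = 3.1e18.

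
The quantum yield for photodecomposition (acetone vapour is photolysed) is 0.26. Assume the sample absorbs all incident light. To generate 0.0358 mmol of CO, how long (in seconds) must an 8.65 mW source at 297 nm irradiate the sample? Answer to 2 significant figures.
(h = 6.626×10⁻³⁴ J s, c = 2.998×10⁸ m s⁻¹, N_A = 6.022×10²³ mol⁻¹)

Product: 0.0358 mmol = 3.58×10⁻⁵ mol.
Photons that must be absorbed: 3.58×10⁻⁵ / 0.26 = 1.377×10⁻⁴ mol.
Photon energy: hc/λ = 6.688×10⁻¹⁹ J; per mole, 4.028×10⁵ J mol⁻¹.
Energy required: 1.377×10⁻⁴ × 4.028×10⁵ = 55.47 J.
Time: 55.47 J / 0.00865 W = 6400 s.

t ≈ 6400 s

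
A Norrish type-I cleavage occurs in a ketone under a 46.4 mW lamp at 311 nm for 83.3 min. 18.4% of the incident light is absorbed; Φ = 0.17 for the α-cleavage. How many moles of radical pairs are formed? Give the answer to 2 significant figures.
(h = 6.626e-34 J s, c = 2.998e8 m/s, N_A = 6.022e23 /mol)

1.9e-5 mol

Photon energy at 311 nm: hc/λ = (6.626e-34)(2.998e8)/(311e-9) = 6.387e-19 J.
Energy delivered: (46.4 mW)(4998 s) = 231.9 J.
Photons incident: 231.9 / 6.387e-19 = 3.631e20, i.e. 3.631e20/6.022e23 = 6.030e-4 mol.
Photons absorbed: 0.184 × 6.030e-4 = 1.110e-4 mol.
Product: Φ × n_abs = 0.17 × 1.110e-4 = 1.887e-5 mol.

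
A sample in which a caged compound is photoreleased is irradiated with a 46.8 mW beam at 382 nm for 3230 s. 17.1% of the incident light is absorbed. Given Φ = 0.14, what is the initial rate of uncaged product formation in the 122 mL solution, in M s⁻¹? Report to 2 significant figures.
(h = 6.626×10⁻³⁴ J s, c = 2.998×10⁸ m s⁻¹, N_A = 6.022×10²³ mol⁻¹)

Photon energy at 382 nm: hc/λ = (6.626×10⁻³⁴)(2.998×10⁸)/(382×10⁻⁹) = 5.200×10⁻¹⁹ J.
Energy delivered: (46.8 mW)(3230 s) = 151.2 J.
Photons incident: 151.2 / 5.200×10⁻¹⁹ = 2.908×10²⁰, i.e. 2.908×10²⁰/6.022×10²³ = 4.829×10⁻⁴ mol.
Photons absorbed: 0.171 × 4.829×10⁻⁴ = 8.258×10⁻⁵ mol.
Product formed: 0.14 × 8.258×10⁻⁵ = 1.156×10⁻⁵ mol.
Rate: 1.156×10⁻⁵ mol / (3230 s × 0.122 L) = 2.9×10⁻⁸ M s⁻¹.

2.9×10⁻⁸ M s⁻¹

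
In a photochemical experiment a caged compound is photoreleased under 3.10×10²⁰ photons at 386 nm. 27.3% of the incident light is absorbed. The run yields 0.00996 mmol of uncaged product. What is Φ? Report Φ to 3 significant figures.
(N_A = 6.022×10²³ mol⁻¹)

Product: 0.00996 mmol = 9.96×10⁻⁶ mol.
Moles of photons: 3.10×10²⁰ / 6.022×10²³ = 5.148×10⁻⁴ mol.
Photons absorbed: 0.273 × 5.148×10⁻⁴ = 1.405×10⁻⁴ mol.
Φ = 9.96×10⁻⁶ mol / 1.405×10⁻⁴ mol photons = 0.0709.

Φ = 0.0709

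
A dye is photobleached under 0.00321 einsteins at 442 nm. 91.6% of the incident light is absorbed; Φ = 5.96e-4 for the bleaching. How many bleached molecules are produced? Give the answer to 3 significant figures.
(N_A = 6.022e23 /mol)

Photons absorbed: 0.916 × 0.00321 = 0.002940 mol.
Product: Φ × n_abs = 5.96e-4 × 0.002940 = 1.752e-6 mol.
As a count: 1.752e-6 × 6.022e23 = 1.06e18.

1.06e18 bleached molecules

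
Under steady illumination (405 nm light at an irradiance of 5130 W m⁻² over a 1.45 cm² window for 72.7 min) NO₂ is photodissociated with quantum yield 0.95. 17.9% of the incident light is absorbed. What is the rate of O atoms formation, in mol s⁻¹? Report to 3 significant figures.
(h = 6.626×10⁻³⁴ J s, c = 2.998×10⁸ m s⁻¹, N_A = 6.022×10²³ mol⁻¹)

Photon energy at 405 nm: hc/λ = (6.626×10⁻³⁴)(2.998×10⁸)/(405×10⁻⁹) = 4.905×10⁻¹⁹ J.
Energy delivered: (5130 W m⁻²)(1.45×10⁻⁴ m²)(4362 s) = 3245 J.
Photons incident: 3245 / 4.905×10⁻¹⁹ = 6.616×10²¹, i.e. 6.616×10²¹/6.022×10²³ = 0.01099 mol.
Photons absorbed: 0.179 × 0.01099 = 0.001967 mol.
Product formed: 0.95 × 0.001967 = 0.001869 mol.
Rate: 0.001869 / 4362 s = 4.28×10⁻⁷ mol s⁻¹.

4.28×10⁻⁷ mol s⁻¹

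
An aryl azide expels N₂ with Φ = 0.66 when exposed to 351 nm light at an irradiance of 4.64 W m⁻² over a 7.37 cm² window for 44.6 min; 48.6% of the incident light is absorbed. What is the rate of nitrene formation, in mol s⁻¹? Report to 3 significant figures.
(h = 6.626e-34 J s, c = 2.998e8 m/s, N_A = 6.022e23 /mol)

3.22e-9 mol s⁻¹

Photon energy at 351 nm: hc/λ = (6.626e-34)(2.998e8)/(351e-9) = 5.659e-19 J.
Energy delivered: (4.64 W m⁻²)(7.37e-4 m²)(2676 s) = 9.151 J.
Photons incident: 9.151 / 5.659e-19 = 1.617e19, i.e. 1.617e19/6.022e23 = 2.685e-5 mol.
Photons absorbed: 0.486 × 2.685e-5 = 1.305e-5 mol.
Product formed: 0.66 × 1.305e-5 = 8.613e-6 mol.
Rate: 8.613e-6 / 2676 s = 3.22e-9 mol s⁻¹.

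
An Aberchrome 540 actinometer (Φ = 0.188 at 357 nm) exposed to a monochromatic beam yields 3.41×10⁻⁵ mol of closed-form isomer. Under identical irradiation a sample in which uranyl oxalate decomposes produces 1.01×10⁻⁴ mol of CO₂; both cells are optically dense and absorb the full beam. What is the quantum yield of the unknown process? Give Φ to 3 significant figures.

Photons absorbed by the actinometer: 3.41×10⁻⁵ / 0.188 = 1.814×10⁻⁴ mol.
Φ(unknown) = 1.01×10⁻⁴ / 1.814×10⁻⁴ = 0.557.

Φ = 0.557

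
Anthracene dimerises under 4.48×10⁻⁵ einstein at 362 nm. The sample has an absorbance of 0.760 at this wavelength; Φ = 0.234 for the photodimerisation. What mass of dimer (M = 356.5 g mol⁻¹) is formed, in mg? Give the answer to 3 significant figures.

3.09 mg

Fraction absorbed: 1 − 10^(−0.760) = 0.8262.
Photons absorbed: 0.8262 × 4.48×10⁻⁵ = 3.701×10⁻⁵ mol.
Product: Φ × n_abs = 0.234 × 3.701×10⁻⁵ = 8.660×10⁻⁶ mol.
Mass: 8.660×10⁻⁶ × 356.5 = 0.003087 g = 3.09 mg.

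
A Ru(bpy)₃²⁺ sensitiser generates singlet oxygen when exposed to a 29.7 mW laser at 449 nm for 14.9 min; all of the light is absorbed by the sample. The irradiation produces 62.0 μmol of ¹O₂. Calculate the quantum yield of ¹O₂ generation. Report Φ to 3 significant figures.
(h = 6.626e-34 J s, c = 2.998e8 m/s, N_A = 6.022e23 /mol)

Φ = 0.622

Product: 62.0 μmol = 6.20e-5 mol.
Photon energy at 449 nm: hc/λ = (6.626e-34)(2.998e8)/(449e-9) = 4.424e-19 J.
Energy delivered: (29.7 mW)(894 s) = 26.55 J.
Photons incident: 26.55 / 4.424e-19 = 6.001e19, i.e. 6.001e19/6.022e23 = 9.965e-5 mol.
Φ = 6.20e-5 mol / 9.965e-5 mol photons = 0.622.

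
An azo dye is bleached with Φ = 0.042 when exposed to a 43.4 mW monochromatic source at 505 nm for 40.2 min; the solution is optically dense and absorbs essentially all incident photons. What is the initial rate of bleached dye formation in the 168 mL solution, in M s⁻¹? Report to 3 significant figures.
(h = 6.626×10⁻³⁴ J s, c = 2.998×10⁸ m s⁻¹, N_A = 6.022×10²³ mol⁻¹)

Photon energy at 505 nm: hc/λ = (6.626×10⁻³⁴)(2.998×10⁸)/(505×10⁻⁹) = 3.934×10⁻¹⁹ J.
Energy delivered: (43.4 mW)(2412 s) = 104.7 J.
Photons incident: 104.7 / 3.934×10⁻¹⁹ = 2.661×10²⁰, i.e. 2.661×10²⁰/6.022×10²³ = 4.419×10⁻⁴ mol.
Product formed: 0.042 × 4.419×10⁻⁴ = 1.856×10⁻⁵ mol.
Rate: 1.856×10⁻⁵ mol / (2412 s × 0.168 L) = 4.58×10⁻⁸ M s⁻¹.

4.58×10⁻⁸ M s⁻¹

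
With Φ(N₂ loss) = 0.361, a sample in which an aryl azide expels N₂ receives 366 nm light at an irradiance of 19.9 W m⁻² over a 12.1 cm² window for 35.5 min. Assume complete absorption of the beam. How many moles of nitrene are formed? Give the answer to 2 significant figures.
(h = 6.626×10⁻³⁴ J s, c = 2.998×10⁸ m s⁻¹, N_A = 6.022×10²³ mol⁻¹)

5.7×10⁻⁵ mol

Photon energy at 366 nm: hc/λ = (6.626×10⁻³⁴)(2.998×10⁸)/(366×10⁻⁹) = 5.428×10⁻¹⁹ J.
Energy delivered: (19.9 W m⁻²)(12.1×10⁻⁴ m²)(2130 s) = 51.29 J.
Photons incident: 51.29 / 5.428×10⁻¹⁹ = 9.449×10¹⁹, i.e. 9.449×10¹⁹/6.022×10²³ = 1.569×10⁻⁴ mol.
Product: Φ × n_abs = 0.361 × 1.569×10⁻⁴ = 5.664×10⁻⁵ mol.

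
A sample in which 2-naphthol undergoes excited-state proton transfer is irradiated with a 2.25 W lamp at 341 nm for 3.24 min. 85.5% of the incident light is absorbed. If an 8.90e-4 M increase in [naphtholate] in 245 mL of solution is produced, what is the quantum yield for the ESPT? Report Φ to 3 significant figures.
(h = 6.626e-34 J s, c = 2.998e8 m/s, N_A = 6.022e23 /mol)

Product: (8.90e-4 M)(0.245 L) = 2.181e-4 mol.
Photon energy at 341 nm: hc/λ = (6.626e-34)(2.998e8)/(341e-9) = 5.825e-19 J.
Energy delivered: (2.25 W)(194.4 s) = 437.4 J.
Photons incident: 437.4 / 5.825e-19 = 7.509e20, i.e. 7.509e20/6.022e23 = 0.001247 mol.
Photons absorbed: 0.855 × 0.001247 = 0.001066 mol.
Φ = 2.181e-4 mol / 0.001066 mol photons = 0.205.

Φ = 0.205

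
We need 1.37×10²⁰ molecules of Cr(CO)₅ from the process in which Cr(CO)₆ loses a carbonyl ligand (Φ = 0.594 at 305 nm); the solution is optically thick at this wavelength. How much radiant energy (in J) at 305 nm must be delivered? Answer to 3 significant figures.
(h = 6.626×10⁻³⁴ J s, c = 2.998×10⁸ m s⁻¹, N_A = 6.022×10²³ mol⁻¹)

150 J

Product: 1.37×10²⁰ / 6.022×10²³ = 2.275×10⁻⁴ mol.
Photons that must be absorbed: 2.275×10⁻⁴ / 0.594 = 3.830×10⁻⁴ mol.
Photon energy: hc/λ = 6.513×10⁻¹⁹ J; per mole, 3.922×10⁵ J mol⁻¹.
Energy required: 3.830×10⁻⁴ × 3.922×10⁵ = 150 J.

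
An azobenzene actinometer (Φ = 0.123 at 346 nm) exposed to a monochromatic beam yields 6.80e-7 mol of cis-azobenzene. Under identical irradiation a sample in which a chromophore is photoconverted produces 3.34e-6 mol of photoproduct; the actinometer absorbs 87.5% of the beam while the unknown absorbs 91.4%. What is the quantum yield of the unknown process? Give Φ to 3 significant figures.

Φ = 0.578

Photons absorbed by the actinometer: 6.80e-7 / 0.123 = 5.528e-6 mol.
Incident flux: 5.528e-6 / 0.875 = 6.318e-6 einstein.
Absorbed by unknown: 0.914 × 6.318e-6 = 5.775e-6 mol.
Φ(unknown) = 3.34e-6 / 5.775e-6 = 0.578.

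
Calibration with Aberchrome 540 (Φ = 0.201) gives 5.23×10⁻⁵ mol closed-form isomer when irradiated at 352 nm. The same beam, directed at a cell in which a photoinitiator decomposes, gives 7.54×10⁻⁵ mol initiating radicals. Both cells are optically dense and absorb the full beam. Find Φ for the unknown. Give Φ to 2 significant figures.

Φ = 0.29

Photons absorbed by the actinometer: 5.23×10⁻⁵ / 0.201 = 2.602×10⁻⁴ mol.
Φ(unknown) = 7.54×10⁻⁵ / 2.602×10⁻⁴ = 0.29.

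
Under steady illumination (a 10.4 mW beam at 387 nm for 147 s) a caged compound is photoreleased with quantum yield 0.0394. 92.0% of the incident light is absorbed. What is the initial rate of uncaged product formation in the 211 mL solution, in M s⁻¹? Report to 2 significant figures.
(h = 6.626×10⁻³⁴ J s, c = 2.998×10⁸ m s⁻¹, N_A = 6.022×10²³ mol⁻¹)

5.8×10⁻⁹ M s⁻¹

Photon energy at 387 nm: hc/λ = (6.626×10⁻³⁴)(2.998×10⁸)/(387×10⁻⁹) = 5.133×10⁻¹⁹ J.
Energy delivered: (10.4 mW)(147 s) = 1.529 J.
Photons incident: 1.529 / 5.133×10⁻¹⁹ = 2.979×10¹⁸, i.e. 2.979×10¹⁸/6.022×10²³ = 4.947×10⁻⁶ mol.
Photons absorbed: 0.920 × 4.947×10⁻⁶ = 4.551×10⁻⁶ mol.
Product formed: 0.0394 × 4.551×10⁻⁶ = 1.793×10⁻⁷ mol.
Rate: 1.793×10⁻⁷ mol / (147 s × 0.211 L) = 5.8×10⁻⁹ M s⁻¹.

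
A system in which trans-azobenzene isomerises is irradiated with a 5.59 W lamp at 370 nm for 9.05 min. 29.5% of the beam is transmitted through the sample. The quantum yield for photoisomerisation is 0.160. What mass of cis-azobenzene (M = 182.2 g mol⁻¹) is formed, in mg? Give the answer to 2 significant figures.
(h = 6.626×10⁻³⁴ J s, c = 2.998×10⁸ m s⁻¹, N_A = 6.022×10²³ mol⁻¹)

Photon energy at 370 nm: hc/λ = (6.626×10⁻³⁴)(2.998×10⁸)/(370×10⁻⁹) = 5.369×10⁻¹⁹ J.
Energy delivered: (5.59 W)(543 s) = 3035 J.
Photons incident: 3035 / 5.369×10⁻¹⁹ = 5.653×10²¹, i.e. 5.653×10²¹/6.022×10²³ = 0.009387 mol.
Fraction absorbed: 1 − 29.5/100 = 0.7050.
Photons absorbed: 0.7050 × 0.009387 = 0.006618 mol.
Product: Φ × n_abs = 0.160 × 0.006618 = 0.001059 mol.
Mass: 0.001059 × 182.2 = 0.1929 g = 190 mg.

190 mg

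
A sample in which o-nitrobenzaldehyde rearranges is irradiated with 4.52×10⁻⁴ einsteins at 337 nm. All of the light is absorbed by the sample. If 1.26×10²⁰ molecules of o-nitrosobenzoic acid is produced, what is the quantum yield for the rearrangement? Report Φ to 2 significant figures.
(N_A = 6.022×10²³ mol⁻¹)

Φ = 0.46

Product: 1.26×10²⁰ / 6.022×10²³ = 2.092×10⁻⁴ mol.
Φ = 2.092×10⁻⁴ mol / 4.52×10⁻⁴ mol photons = 0.46.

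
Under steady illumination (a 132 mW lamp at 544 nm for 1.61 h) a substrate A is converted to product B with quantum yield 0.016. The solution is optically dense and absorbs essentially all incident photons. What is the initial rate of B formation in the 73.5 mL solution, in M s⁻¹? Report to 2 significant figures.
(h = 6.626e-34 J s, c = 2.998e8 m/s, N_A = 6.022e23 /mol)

Photon energy at 544 nm: hc/λ = (6.626e-34)(2.998e8)/(544e-9) = 3.652e-19 J.
Energy delivered: (132 mW)(5796 s) = 765.1 J.
Photons incident: 765.1 / 3.652e-19 = 2.095e21, i.e. 2.095e21/6.022e23 = 0.003479 mol.
Product formed: 0.016 × 0.003479 = 5.566e-5 mol.
Rate: 5.566e-5 mol / (5796 s × 0.0735 L) = 1.3e-7 M s⁻¹.

1.3e-7 M s⁻¹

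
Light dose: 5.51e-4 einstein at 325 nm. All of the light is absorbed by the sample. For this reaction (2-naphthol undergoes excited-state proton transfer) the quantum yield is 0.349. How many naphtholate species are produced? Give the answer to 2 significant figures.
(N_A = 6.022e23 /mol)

1.2e20 species

Product: Φ × n_abs = 0.349 × 5.51e-4 = 1.923e-4 mol.
As a count: 1.923e-4 × 6.022e23 = 1.2e20.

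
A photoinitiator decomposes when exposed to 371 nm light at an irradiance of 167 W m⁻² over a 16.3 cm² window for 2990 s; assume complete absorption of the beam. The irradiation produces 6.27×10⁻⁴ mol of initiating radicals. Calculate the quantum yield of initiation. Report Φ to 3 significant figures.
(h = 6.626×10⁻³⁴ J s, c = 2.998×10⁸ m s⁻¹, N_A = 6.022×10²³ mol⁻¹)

Φ = 0.248

Photon energy at 371 nm: hc/λ = (6.626×10⁻³⁴)(2.998×10⁸)/(371×10⁻⁹) = 5.354×10⁻¹⁹ J.
Energy delivered: (167 W m⁻²)(16.3×10⁻⁴ m²)(2990 s) = 813.9 J.
Photons incident: 813.9 / 5.354×10⁻¹⁹ = 1.520×10²¹, i.e. 1.520×10²¹/6.022×10²³ = 0.002524 mol.
Φ = 6.27×10⁻⁴ mol / 0.002524 mol photons = 0.248.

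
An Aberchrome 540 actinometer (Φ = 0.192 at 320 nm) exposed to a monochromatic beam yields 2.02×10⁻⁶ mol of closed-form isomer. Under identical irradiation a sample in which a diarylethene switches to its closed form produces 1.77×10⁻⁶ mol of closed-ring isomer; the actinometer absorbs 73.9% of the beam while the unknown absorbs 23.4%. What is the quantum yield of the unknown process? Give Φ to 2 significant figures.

Φ = 0.53

Photons absorbed by the actinometer: 2.02×10⁻⁶ / 0.192 = 1.052×10⁻⁵ mol.
Incident flux: 1.052×10⁻⁵ / 0.739 = 1.424×10⁻⁵ einstein.
Absorbed by unknown: 0.234 × 1.424×10⁻⁵ = 3.332×10⁻⁶ mol.
Φ(unknown) = 1.77×10⁻⁶ / 3.332×10⁻⁶ = 0.53.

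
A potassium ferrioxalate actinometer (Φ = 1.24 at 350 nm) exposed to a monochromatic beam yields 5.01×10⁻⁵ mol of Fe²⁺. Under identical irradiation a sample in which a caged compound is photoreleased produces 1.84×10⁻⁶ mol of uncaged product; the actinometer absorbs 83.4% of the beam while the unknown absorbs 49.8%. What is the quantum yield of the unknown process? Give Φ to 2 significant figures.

Photons absorbed by the actinometer: 5.01×10⁻⁵ / 1.24 = 4.040×10⁻⁵ mol.
Incident flux: 4.040×10⁻⁵ / 0.834 = 4.844×10⁻⁵ einstein.
Absorbed by unknown: 0.498 × 4.844×10⁻⁵ = 2.412×10⁻⁵ mol.
Φ(unknown) = 1.84×10⁻⁶ / 2.412×10⁻⁵ = 0.076.

Φ = 0.076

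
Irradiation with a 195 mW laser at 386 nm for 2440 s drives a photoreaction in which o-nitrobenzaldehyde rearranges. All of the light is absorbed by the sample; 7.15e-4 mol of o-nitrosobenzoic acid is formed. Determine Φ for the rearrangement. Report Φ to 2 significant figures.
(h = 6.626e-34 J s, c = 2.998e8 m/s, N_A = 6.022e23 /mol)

Photon energy at 386 nm: hc/λ = (6.626e-34)(2.998e8)/(386e-9) = 5.146e-19 J.
Energy delivered: (195 mW)(2440 s) = 475.8 J.
Photons incident: 475.8 / 5.146e-19 = 9.246e20, i.e. 9.246e20/6.022e23 = 0.001535 mol.
Φ = 7.15e-4 mol / 0.001535 mol photons = 0.47.

Φ = 0.47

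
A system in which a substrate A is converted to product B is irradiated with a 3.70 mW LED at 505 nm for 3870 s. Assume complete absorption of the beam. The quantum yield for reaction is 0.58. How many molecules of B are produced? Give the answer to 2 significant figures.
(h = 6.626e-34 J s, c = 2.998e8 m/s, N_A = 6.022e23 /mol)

Photon energy at 505 nm: hc/λ = (6.626e-34)(2.998e8)/(505e-9) = 3.934e-19 J.
Energy delivered: (3.70 mW)(3870 s) = 14.32 J.
Photons incident: 14.32 / 3.934e-19 = 3.640e19, i.e. 3.640e19/6.022e23 = 6.045e-5 mol.
Product: Φ × n_abs = 0.58 × 6.045e-5 = 3.506e-5 mol.
As a count: 3.506e-5 × 6.022e23 = 2.1e19.

2.1e19 molecules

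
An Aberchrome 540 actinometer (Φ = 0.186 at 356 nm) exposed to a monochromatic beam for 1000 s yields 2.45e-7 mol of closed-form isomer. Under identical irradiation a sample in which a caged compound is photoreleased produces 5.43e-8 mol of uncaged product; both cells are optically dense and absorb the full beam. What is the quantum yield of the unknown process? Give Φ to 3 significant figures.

Φ = 0.0412

Photons absorbed by the actinometer: 2.45e-7 / 0.186 = 1.317e-6 mol.
Φ(unknown) = 5.43e-8 / 1.317e-6 = 0.0412.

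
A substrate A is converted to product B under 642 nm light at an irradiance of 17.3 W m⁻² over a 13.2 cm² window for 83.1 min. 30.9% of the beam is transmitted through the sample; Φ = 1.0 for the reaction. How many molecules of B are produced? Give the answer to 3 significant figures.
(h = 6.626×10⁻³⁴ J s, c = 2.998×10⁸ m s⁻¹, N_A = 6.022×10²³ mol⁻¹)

2.54×10²⁰ molecules

Photon energy at 642 nm: hc/λ = (6.626×10⁻³⁴)(2.998×10⁸)/(642×10⁻⁹) = 3.094×10⁻¹⁹ J.
Energy delivered: (17.3 W m⁻²)(13.2×10⁻⁴ m²)(4986 s) = 113.9 J.
Photons incident: 113.9 / 3.094×10⁻¹⁹ = 3.681×10²⁰, i.e. 3.681×10²⁰/6.022×10²³ = 6.113×10⁻⁴ mol.
Fraction absorbed: 1 − 30.9/100 = 0.6910.
Photons absorbed: 0.6910 × 6.113×10⁻⁴ = 4.224×10⁻⁴ mol.
Product: Φ × n_abs = 1.0 × 4.224×10⁻⁴ = 4.224×10⁻⁴ mol.
As a count: 4.224×10⁻⁴ × 6.022×10²³ = 2.54×10²⁰.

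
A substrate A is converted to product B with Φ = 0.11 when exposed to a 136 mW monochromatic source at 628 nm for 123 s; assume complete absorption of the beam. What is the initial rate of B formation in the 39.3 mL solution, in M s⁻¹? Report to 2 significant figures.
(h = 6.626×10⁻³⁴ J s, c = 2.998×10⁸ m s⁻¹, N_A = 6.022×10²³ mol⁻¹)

Photon energy at 628 nm: hc/λ = (6.626×10⁻³⁴)(2.998×10⁸)/(628×10⁻⁹) = 3.163×10⁻¹⁹ J.
Energy delivered: (136 mW)(123 s) = 16.73 J.
Photons incident: 16.73 / 3.163×10⁻¹⁹ = 5.289×10¹⁹, i.e. 5.289×10¹⁹/6.022×10²³ = 8.783×10⁻⁵ mol.
Product formed: 0.11 × 8.783×10⁻⁵ = 9.661×10⁻⁶ mol.
Rate: 9.661×10⁻⁶ mol / (123 s × 0.0393 L) = 2.0×10⁻⁶ M s⁻¹.

2.0×10⁻⁶ M s⁻¹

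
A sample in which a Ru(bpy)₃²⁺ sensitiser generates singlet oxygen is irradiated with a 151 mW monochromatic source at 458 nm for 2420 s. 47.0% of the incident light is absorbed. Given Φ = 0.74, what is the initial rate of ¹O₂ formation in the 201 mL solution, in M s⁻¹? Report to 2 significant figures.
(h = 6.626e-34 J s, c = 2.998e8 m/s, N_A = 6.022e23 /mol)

Photon energy at 458 nm: hc/λ = (6.626e-34)(2.998e8)/(458e-9) = 4.337e-19 J.
Energy delivered: (151 mW)(2420 s) = 365.4 J.
Photons incident: 365.4 / 4.337e-19 = 8.425e20, i.e. 8.425e20/6.022e23 = 0.001399 mol.
Photons absorbed: 0.470 × 0.001399 = 6.575e-4 mol.
Product formed: 0.74 × 6.575e-4 = 4.866e-4 mol.
Rate: 4.866e-4 mol / (2420 s × 0.201 L) = 1.0e-6 M s⁻¹.

1.0e-6 M s⁻¹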